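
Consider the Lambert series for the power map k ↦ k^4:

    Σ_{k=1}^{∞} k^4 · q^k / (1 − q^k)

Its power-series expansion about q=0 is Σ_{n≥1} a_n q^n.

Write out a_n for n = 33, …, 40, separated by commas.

d|33:{1,3,11,33}  Σf=1+81+14641+1185921=1200644
n=34: 1·34 2·17 17·2 34·1  f→[1+16+83521+1336336]=1419874
q^35  k|35↦f(k): 35:1500625 7:2401 5:625 1:1  a_35=1503652
n=36: 36·1 18·2 12·3 9·4 6·6 4·9 3·12 2·18 1·36  f→[1679616+104976+20736+6561+1296+256+81+16+1]=1813539
q^37  k|37↦f(k): 1:1 37:1874161  a_37=1874162
q^38  k|38↦f(k): 1:1 2:16 19:130321 38:2085136  a_38=2215474
n=39: 39·1 13·3 3·13 1·39  f→[2313441+28561+81+1]=2342084
q^40  k|40↦f(k): 1:1 2:16 4:256 5:625 8:4096 10:10000 20:160000 40:2560000  a_40=2734994

1200644, 1419874, 1503652, 1813539, 1874162, 2215474, 2342084, 2734994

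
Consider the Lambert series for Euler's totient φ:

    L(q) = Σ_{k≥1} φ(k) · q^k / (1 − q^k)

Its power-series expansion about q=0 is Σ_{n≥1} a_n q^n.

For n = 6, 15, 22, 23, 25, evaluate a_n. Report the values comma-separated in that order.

q^6  k|6↦φ(k): 1:1 2:1 3:2 6:2  a_6=6
n=15: 15·1 5·3 3·5 1·15  φ→[8+4+2+1]=15
q^22  k|22↦φ(k): 22:10 11:10 2:1 1:1  a_22=22
n=23: 23·1 1·23  φ→[22+1]=23
d|25:{1,5,25}  Σφ=1+4+20=25

6, 15, 22, 23, 25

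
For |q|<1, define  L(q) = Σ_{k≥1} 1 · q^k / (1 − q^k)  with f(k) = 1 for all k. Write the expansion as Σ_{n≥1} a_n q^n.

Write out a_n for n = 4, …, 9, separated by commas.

3, 2, 4, 2, 4, 3

n=4: 4·1 2·2 1·4  f→[1+1+1]=3
n=5: 1·5 5·1  f→[1+1]=2
[q^6] f(6)=1,f(3)=1,f(2)=1,f(1)=1 ⇒ 4
n=7: 1·7 7·1  f→[1+1]=2
[q^8] f(8)=1,f(4)=1,f(2)=1,f(1)=1 ⇒ 4
n=9: 9·1 3·3 1·9  f→[1+1+1]=3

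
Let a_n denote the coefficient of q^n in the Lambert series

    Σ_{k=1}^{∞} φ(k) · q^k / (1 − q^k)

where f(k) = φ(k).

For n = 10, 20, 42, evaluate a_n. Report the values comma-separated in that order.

d|10:{1,2,5,10}  Σφ=1+1+4+4=10
n=20: 20·1 10·2 5·4 4·5 2·10 1·20  φ→[8+4+4+2+1+1]=20
d|42:{42,21,14,7,6,3,2,1}  Σφ=12+12+6+6+2+2+1+1=42

10, 20, 42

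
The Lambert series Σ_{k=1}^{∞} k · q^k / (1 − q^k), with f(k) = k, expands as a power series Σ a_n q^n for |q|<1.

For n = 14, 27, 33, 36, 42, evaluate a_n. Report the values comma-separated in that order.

24, 40, 48, 91, 96

[q^14] f(14)=14,f(7)=7,f(2)=2,f(1)=1 ⇒ 24
n=27: 1·27 3·9 9·3 27·1  f→[1+3+9+27]=40
q^33  k|33↦f(k): 1:1 3:3 11:11 33:33  a_33=48
q^36  k|36↦f(k): 1:1 2:2 3:3 4:4 6:6 9:9 12:12 18:18 36:36  a_36=91
d|42:{42,21,14,7,6,3,2,1}  Σf=42+21+14+7+6+3+2+1=96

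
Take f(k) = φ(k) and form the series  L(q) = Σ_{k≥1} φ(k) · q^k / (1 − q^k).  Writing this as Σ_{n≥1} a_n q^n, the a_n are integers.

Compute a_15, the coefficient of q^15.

q^15  k|15↦φ(k): 1:1 3:2 5:4 15:8  a_15=15

a_15 = 15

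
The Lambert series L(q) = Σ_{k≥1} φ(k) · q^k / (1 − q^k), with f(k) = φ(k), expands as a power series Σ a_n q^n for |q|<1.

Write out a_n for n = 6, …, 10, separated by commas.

[q^6] φ(1)=1,φ(2)=1,φ(3)=2,φ(6)=2 ⇒ 6
d|7:{1,7}  Σφ=1+6=7
[q^8] φ(1)=1,φ(2)=1,φ(4)=2,φ(8)=4 ⇒ 8
q^9  k|9↦φ(k): 9:6 3:2 1:1  a_9=9
[q^10] φ(1)=1,φ(2)=1,φ(5)=4,φ(10)=4 ⇒ 10

6, 7, 8, 9, 10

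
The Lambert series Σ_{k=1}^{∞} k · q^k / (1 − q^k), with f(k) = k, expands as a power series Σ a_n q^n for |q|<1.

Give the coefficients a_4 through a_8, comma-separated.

7, 6, 12, 8, 15

q^4  k|4↦f(k): 1:1 2:2 4:4  a_4=7
d|5:{1,5}  Σf=1+5=6
[q^6] f(6)=6,f(3)=3,f(2)=2,f(1)=1 ⇒ 12
[q^7] f(1)=1,f(7)=7 ⇒ 8
q^8  k|8↦f(k): 1:1 2:2 4:4 8:8  a_8=15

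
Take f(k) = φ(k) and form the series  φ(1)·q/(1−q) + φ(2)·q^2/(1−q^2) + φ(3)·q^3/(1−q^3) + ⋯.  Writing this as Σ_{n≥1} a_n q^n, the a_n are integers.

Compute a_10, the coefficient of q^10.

[q^10] φ(1)=1,φ(2)=1,φ(5)=4,φ(10)=4 ⇒ 10

a_10 = 10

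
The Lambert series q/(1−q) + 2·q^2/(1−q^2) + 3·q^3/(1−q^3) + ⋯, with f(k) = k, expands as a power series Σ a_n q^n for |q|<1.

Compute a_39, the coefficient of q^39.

n=39: 39·1 13·3 3·13 1·39  f→[39+13+3+1]=56

a_39 = 56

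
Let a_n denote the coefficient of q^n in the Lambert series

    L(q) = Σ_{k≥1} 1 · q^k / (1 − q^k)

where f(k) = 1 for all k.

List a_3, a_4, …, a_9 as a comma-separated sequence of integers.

2, 3, 2, 4, 2, 4, 3

[q^3] f(3)=1,f(1)=1 ⇒ 2
n=4: 4·1 2·2 1·4  f→[1+1+1]=3
[q^5] f(5)=1,f(1)=1 ⇒ 2
d|6:{1,2,3,6}  Σf=1+1+1+1=4
[q^7] f(1)=1,f(7)=1 ⇒ 2
q^8  k|8↦f(k): 8:1 4:1 2:1 1:1  a_8=4
q^9  k|9↦f(k): 9:1 3:1 1:1  a_9=3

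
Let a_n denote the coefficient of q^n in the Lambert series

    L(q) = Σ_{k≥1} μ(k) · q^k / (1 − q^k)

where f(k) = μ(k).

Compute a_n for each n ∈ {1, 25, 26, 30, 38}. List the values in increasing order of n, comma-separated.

1, 0, 0, 0, 0

[q^1] μ(1)=1 ⇒ 1
[q^25] μ(25)=0,μ(5)=-1,μ(1)=1 ⇒ 0
d|26:{26,13,2,1}  Σμ=1+(-1)+(-1)+1=0
q^30  k|30↦μ(k): 30:-1 15:1 10:1 6:1 5:-1 3:-1 2:-1 1:1  a_30=0
[q^38] μ(38)=1,μ(19)=-1,μ(2)=-1,μ(1)=1 ⇒ 0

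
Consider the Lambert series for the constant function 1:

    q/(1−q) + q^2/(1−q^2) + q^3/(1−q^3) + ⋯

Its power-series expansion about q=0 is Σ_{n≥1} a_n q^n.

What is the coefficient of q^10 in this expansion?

a_10 = 4

[q^10] f(10)=1,f(5)=1,f(2)=1,f(1)=1 ⇒ 4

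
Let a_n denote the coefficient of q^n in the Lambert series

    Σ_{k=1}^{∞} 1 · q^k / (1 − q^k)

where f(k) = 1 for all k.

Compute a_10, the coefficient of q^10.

a_10 = 4

d|10:{1,2,5,10}  Σf=1+1+1+1=4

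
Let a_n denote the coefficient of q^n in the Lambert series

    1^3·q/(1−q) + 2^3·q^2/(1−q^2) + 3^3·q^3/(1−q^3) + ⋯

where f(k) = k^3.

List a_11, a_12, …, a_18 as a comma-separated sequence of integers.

n=11: 11·1 1·11  f→[1331+1]=1332
q^12  k|12↦f(k): 1:1 2:8 3:27 4:64 6:216 12:1728  a_12=2044
q^13  k|13↦f(k): 13:2197 1:1  a_13=2198
[q^14] f(14)=2744,f(7)=343,f(2)=8,f(1)=1 ⇒ 3096
q^15  k|15↦f(k): 1:1 3:27 5:125 15:3375  a_15=3528
q^16  k|16↦f(k): 1:1 2:8 4:64 8:512 16:4096  a_16=4681
q^17  k|17↦f(k): 1:1 17:4913  a_17=4914
[q^18] f(1)=1,f(2)=8,f(3)=27,f(6)=216,f(9)=729,f(18)=5832 ⇒ 6813

1332, 2044, 2198, 3096, 3528, 4681, 4914, 6813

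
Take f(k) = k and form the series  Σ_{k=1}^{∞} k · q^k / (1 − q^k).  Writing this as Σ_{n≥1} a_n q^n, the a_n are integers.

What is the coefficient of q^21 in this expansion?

[q^21] f(21)=21,f(7)=7,f(3)=3,f(1)=1 ⇒ 32

a_21 = 32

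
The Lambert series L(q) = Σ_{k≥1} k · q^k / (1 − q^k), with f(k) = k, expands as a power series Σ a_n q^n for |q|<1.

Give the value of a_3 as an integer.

d|3:{1,3}  Σf=1+3=4

a_3 = 4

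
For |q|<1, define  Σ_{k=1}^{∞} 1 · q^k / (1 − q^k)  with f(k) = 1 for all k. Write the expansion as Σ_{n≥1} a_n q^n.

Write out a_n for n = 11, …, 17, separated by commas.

n=11: 11·1 1·11  f→[1+1]=2
[q^12] f(1)=1,f(2)=1,f(3)=1,f(4)=1,f(6)=1,f(12)=1 ⇒ 6
q^13  k|13↦f(k): 13:1 1:1  a_13=2
n=14: 1·14 2·7 7·2 14·1  f→[1+1+1+1]=4
q^15  k|15↦f(k): 15:1 5:1 3:1 1:1  a_15=4
q^16  k|16↦f(k): 16:1 8:1 4:1 2:1 1:1  a_16=5
[q^17] f(17)=1,f(1)=1 ⇒ 2

2, 6, 2, 4, 4, 5, 2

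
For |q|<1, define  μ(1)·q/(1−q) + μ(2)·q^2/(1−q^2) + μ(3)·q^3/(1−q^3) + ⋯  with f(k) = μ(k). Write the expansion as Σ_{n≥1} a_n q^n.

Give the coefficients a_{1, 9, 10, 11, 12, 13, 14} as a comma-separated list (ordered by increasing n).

1, 0, 0, 0, 0, 0, 0

d|1:{1}  Σμ=1=1
d|9:{9,3,1}  Σμ=0+(-1)+1=0
n=10: 1·10 2·5 5·2 10·1  μ→[1+(-1)+(-1)+1]=0
[q^11] μ(11)=-1,μ(1)=1 ⇒ 0
n=12: 1·12 2·6 3·4 4·3 6·2 12·1  μ→[1+(-1)+(-1)+0+1+0]=0
n=13: 13·1 1·13  μ→[(-1)+1]=0
q^14  k|14↦μ(k): 14:1 7:-1 2:-1 1:1  a_14=0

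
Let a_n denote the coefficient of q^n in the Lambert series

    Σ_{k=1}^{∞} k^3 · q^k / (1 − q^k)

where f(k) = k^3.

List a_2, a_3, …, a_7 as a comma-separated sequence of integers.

9, 28, 73, 126, 252, 344

q^2  k|2↦f(k): 1:1 2:8  a_2=9
[q^3] f(1)=1,f(3)=27 ⇒ 28
n=4: 4·1 2·2 1·4  f→[64+8+1]=73
q^5  k|5↦f(k): 5:125 1:1  a_5=126
d|6:{6,3,2,1}  Σf=216+27+8+1=252
d|7:{1,7}  Σf=1+343=344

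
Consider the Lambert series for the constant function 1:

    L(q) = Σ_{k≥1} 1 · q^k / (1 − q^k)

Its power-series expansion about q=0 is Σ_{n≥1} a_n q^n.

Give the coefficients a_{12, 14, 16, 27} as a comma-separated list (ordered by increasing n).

6, 4, 5, 4

[q^12] f(1)=1,f(2)=1,f(3)=1,f(4)=1,f(6)=1,f(12)=1 ⇒ 6
[q^14] f(1)=1,f(2)=1,f(7)=1,f(14)=1 ⇒ 4
[q^16] f(16)=1,f(8)=1,f(4)=1,f(2)=1,f(1)=1 ⇒ 5
n=27: 1·27 3·9 9·3 27·1  f→[1+1+1+1]=4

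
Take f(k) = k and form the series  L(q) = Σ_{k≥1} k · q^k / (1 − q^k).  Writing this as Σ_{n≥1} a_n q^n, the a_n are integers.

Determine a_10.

d|10:{1,2,5,10}  Σf=1+2+5+10=18

a_10 = 18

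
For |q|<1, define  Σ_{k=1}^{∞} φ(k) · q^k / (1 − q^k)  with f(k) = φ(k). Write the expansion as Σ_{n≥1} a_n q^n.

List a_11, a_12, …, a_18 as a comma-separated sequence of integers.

d|11:{11,1}  Σφ=10+1=11
[q^12] φ(1)=1,φ(2)=1,φ(3)=2,φ(4)=2,φ(6)=2,φ(12)=4 ⇒ 12
d|13:{1,13}  Σφ=1+12=13
[q^14] φ(14)=6,φ(7)=6,φ(2)=1,φ(1)=1 ⇒ 14
[q^15] φ(1)=1,φ(3)=2,φ(5)=4,φ(15)=8 ⇒ 15
[q^16] φ(1)=1,φ(2)=1,φ(4)=2,φ(8)=4,φ(16)=8 ⇒ 16
[q^17] φ(17)=16,φ(1)=1 ⇒ 17
q^18  k|18↦φ(k): 18:6 9:6 6:2 3:2 2:1 1:1  a_18=18

11, 12, 13, 14, 15, 16, 17, 18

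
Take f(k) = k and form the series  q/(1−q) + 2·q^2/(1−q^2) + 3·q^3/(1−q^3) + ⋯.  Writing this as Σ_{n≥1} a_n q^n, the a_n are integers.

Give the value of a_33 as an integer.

a_33 = 48

q^33  k|33↦f(k): 33:33 11:11 3:3 1:1  a_33=48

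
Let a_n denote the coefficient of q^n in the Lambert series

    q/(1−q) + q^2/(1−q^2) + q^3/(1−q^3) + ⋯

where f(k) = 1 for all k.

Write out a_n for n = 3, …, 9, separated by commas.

n=3: 3·1 1·3  f→[1+1]=2
q^4  k|4↦f(k): 4:1 2:1 1:1  a_4=3
n=5: 1·5 5·1  f→[1+1]=2
d|6:{1,2,3,6}  Σf=1+1+1+1=4
q^7  k|7↦f(k): 1:1 7:1  a_7=2
q^8  k|8↦f(k): 1:1 2:1 4:1 8:1  a_8=4
n=9: 1·9 3·3 9·1  f→[1+1+1]=3

2, 3, 2, 4, 2, 4, 3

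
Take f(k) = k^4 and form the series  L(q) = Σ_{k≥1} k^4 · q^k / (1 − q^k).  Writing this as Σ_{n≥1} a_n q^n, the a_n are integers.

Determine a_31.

q^31  k|31↦f(k): 1:1 31:923521  a_31=923522

a_31 = 923522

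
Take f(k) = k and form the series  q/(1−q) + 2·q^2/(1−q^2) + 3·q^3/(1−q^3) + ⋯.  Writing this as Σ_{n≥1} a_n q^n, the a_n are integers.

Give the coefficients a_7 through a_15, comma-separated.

n=7: 1·7 7·1  f→[1+7]=8
[q^8] f(8)=8,f(4)=4,f(2)=2,f(1)=1 ⇒ 15
q^9  k|9↦f(k): 1:1 3:3 9:9  a_9=13
q^10  k|10↦f(k): 10:10 5:5 2:2 1:1  a_10=18
[q^11] f(11)=11,f(1)=1 ⇒ 12
n=12: 12·1 6·2 4·3 3·4 2·6 1·12  f→[12+6+4+3+2+1]=28
d|13:{1,13}  Σf=1+13=14
[q^14] f(1)=1,f(2)=2,f(7)=7,f(14)=14 ⇒ 24
[q^15] f(1)=1,f(3)=3,f(5)=5,f(15)=15 ⇒ 24

8, 15, 13, 18, 12, 28, 14, 24, 24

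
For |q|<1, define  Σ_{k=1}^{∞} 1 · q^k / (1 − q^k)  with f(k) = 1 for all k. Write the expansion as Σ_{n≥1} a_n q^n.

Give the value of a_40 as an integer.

d|40:{1,2,4,5,8,10,20,40}  Σf=1+1+1+1+1+1+1+1=8

a_40 = 8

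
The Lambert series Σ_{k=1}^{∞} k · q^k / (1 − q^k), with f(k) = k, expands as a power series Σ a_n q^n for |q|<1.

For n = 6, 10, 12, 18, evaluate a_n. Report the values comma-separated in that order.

12, 18, 28, 39

d|6:{1,2,3,6}  Σf=1+2+3+6=12
n=10: 10·1 5·2 2·5 1·10  f→[10+5+2+1]=18
d|12:{1,2,3,4,6,12}  Σf=1+2+3+4+6+12=28
q^18  k|18↦f(k): 18:18 9:9 6:6 3:3 2:2 1:1  a_18=39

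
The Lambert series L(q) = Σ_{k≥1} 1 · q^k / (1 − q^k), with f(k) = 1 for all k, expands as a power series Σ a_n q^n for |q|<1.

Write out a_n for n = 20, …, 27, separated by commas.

[q^20] f(1)=1,f(2)=1,f(4)=1,f(5)=1,f(10)=1,f(20)=1 ⇒ 6
n=21: 21·1 7·3 3·7 1·21  f→[1+1+1+1]=4
n=22: 22·1 11·2 2·11 1·22  f→[1+1+1+1]=4
q^23  k|23↦f(k): 1:1 23:1  a_23=2
n=24: 24·1 12·2 8·3 6·4 4·6 3·8 2·12 1·24  f→[1+1+1+1+1+1+1+1]=8
n=25: 1·25 5·5 25·1  f→[1+1+1]=3
[q^26] f(26)=1,f(13)=1,f(2)=1,f(1)=1 ⇒ 4
n=27: 1·27 3·9 9·3 27·1  f→[1+1+1+1]=4

6, 4, 4, 2, 8, 3, 4, 4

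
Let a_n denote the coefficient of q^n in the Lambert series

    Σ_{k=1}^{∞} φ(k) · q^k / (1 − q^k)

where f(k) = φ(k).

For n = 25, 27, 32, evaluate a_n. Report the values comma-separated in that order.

q^25  k|25↦φ(k): 1:1 5:4 25:20  a_25=25
d|27:{27,9,3,1}  Σφ=18+6+2+1=27
[q^32] φ(1)=1,φ(2)=1,φ(4)=2,φ(8)=4,φ(16)=8,φ(32)=16 ⇒ 32

25, 27, 32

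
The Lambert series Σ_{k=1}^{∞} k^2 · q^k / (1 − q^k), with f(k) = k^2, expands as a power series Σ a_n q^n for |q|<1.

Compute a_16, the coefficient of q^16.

n=16: 16·1 8·2 4·4 2·8 1·16  f→[256+64+16+4+1]=341

a_16 = 341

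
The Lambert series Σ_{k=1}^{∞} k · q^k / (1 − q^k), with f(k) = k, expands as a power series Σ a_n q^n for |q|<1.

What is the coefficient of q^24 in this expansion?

[q^24] f(1)=1,f(2)=2,f(3)=3,f(4)=4,f(6)=6,f(8)=8,f(12)=12,f(24)=24 ⇒ 60

a_24 = 60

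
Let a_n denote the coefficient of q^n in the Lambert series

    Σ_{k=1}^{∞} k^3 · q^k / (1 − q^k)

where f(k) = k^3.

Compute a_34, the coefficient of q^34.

a_34 = 44226

d|34:{1,2,17,34}  Σf=1+8+4913+39304=44226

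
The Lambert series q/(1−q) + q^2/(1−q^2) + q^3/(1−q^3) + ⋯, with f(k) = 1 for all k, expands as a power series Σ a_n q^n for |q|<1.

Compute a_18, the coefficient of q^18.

a_18 = 6

[q^18] f(18)=1,f(9)=1,f(6)=1,f(3)=1,f(2)=1,f(1)=1 ⇒ 6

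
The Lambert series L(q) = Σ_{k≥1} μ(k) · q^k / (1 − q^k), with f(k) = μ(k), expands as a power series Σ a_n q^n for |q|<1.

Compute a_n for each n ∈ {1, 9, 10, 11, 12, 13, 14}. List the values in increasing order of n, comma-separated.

n=1: 1·1  μ→[1]=1
d|9:{1,3,9}  Σμ=1+(-1)+0=0
[q^10] μ(1)=1,μ(2)=-1,μ(5)=-1,μ(10)=1 ⇒ 0
q^11  k|11↦μ(k): 11:-1 1:1  a_11=0
n=12: 1·12 2·6 3·4 4·3 6·2 12·1  μ→[1+(-1)+(-1)+0+1+0]=0
[q^13] μ(1)=1,μ(13)=-1 ⇒ 0
n=14: 14·1 7·2 2·7 1·14  μ→[1+(-1)+(-1)+1]=0

1, 0, 0, 0, 0, 0, 0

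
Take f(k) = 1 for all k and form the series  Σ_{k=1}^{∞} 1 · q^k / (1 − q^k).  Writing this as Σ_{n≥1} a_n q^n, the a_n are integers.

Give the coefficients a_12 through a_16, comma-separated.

6, 2, 4, 4, 5

d|12:{12,6,4,3,2,1}  Σf=1+1+1+1+1+1=6
d|13:{1,13}  Σf=1+1=2
q^14  k|14↦f(k): 1:1 2:1 7:1 14:1  a_14=4
n=15: 1·15 3·5 5·3 15·1  f→[1+1+1+1]=4
[q^16] f(16)=1,f(8)=1,f(4)=1,f(2)=1,f(1)=1 ⇒ 5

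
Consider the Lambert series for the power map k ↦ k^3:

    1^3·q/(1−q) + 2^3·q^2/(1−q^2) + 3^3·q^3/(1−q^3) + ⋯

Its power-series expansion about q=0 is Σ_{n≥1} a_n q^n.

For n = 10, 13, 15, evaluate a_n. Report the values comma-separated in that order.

n=10: 1·10 2·5 5·2 10·1  f→[1+8+125+1000]=1134
n=13: 13·1 1·13  f→[2197+1]=2198
[q^15] f(15)=3375,f(5)=125,f(3)=27,f(1)=1 ⇒ 3528

1134, 2198, 3528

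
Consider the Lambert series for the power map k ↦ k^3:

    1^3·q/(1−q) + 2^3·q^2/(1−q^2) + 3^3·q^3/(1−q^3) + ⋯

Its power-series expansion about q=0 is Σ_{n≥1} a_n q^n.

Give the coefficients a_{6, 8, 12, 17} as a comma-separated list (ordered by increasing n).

[q^6] f(1)=1,f(2)=8,f(3)=27,f(6)=216 ⇒ 252
[q^8] f(1)=1,f(2)=8,f(4)=64,f(8)=512 ⇒ 585
q^12  k|12↦f(k): 1:1 2:8 3:27 4:64 6:216 12:1728  a_12=2044
n=17: 1·17 17·1  f→[1+4913]=4914

252, 585, 2044, 4914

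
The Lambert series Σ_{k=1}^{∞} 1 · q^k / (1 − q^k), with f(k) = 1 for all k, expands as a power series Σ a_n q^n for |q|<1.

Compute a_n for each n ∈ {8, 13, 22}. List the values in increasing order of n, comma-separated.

4, 2, 4

d|8:{1,2,4,8}  Σf=1+1+1+1=4
d|13:{13,1}  Σf=1+1=2
d|22:{22,11,2,1}  Σf=1+1+1+1=4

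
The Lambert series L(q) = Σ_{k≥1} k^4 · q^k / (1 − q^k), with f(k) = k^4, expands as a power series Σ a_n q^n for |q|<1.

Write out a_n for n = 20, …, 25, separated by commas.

d|20:{20,10,5,4,2,1}  Σf=160000+10000+625+256+16+1=170898
[q^21] f(21)=194481,f(7)=2401,f(3)=81,f(1)=1 ⇒ 196964
[q^22] f(1)=1,f(2)=16,f(11)=14641,f(22)=234256 ⇒ 248914
[q^23] f(1)=1,f(23)=279841 ⇒ 279842
q^24  k|24↦f(k): 24:331776 12:20736 8:4096 6:1296 4:256 3:81 2:16 1:1  a_24=358258
q^25  k|25↦f(k): 25:390625 5:625 1:1  a_25=391251

170898, 196964, 248914, 279842, 358258, 391251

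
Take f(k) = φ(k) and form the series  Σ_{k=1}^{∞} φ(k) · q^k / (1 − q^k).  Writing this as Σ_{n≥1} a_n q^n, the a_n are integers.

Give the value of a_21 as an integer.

d|21:{1,3,7,21}  Σφ=1+2+6+12=21

a_21 = 21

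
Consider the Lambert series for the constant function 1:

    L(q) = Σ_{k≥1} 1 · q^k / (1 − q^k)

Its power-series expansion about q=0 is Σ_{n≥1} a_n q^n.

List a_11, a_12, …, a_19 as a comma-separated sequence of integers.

2, 6, 2, 4, 4, 5, 2, 6, 2

q^11  k|11↦f(k): 11:1 1:1  a_11=2
n=12: 12·1 6·2 4·3 3·4 2·6 1·12  f→[1+1+1+1+1+1]=6
[q^13] f(1)=1,f(13)=1 ⇒ 2
[q^14] f(14)=1,f(7)=1,f(2)=1,f(1)=1 ⇒ 4
[q^15] f(1)=1,f(3)=1,f(5)=1,f(15)=1 ⇒ 4
[q^16] f(1)=1,f(2)=1,f(4)=1,f(8)=1,f(16)=1 ⇒ 5
q^17  k|17↦f(k): 1:1 17:1  a_17=2
q^18  k|18↦f(k): 1:1 2:1 3:1 6:1 9:1 18:1  a_18=6
q^19  k|19↦f(k): 1:1 19:1  a_19=2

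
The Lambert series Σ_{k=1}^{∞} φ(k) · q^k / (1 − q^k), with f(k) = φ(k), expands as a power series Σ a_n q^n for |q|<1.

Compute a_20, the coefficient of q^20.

n=20: 1·20 2·10 4·5 5·4 10·2 20·1  φ→[1+1+2+4+4+8]=20

a_20 = 20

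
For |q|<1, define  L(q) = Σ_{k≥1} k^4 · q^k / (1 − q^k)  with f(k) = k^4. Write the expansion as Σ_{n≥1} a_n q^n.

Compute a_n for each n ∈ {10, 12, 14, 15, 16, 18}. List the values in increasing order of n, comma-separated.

10642, 22386, 40834, 51332, 69905, 112931

d|10:{10,5,2,1}  Σf=10000+625+16+1=10642
n=12: 1·12 2·6 3·4 4·3 6·2 12·1  f→[1+16+81+256+1296+20736]=22386
q^14  k|14↦f(k): 14:38416 7:2401 2:16 1:1  a_14=40834
n=15: 1·15 3·5 5·3 15·1  f→[1+81+625+50625]=51332
q^16  k|16↦f(k): 16:65536 8:4096 4:256 2:16 1:1  a_16=69905
n=18: 18·1 9·2 6·3 3·6 2·9 1·18  f→[104976+6561+1296+81+16+1]=112931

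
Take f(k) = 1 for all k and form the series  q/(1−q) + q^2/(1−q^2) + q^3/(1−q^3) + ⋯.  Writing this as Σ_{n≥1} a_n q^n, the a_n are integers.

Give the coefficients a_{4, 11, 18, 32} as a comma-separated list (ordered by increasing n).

[q^4] f(1)=1,f(2)=1,f(4)=1 ⇒ 3
d|11:{1,11}  Σf=1+1=2
[q^18] f(18)=1,f(9)=1,f(6)=1,f(3)=1,f(2)=1,f(1)=1 ⇒ 6
d|32:{1,2,4,8,16,32}  Σf=1+1+1+1+1+1=6

3, 2, 6, 6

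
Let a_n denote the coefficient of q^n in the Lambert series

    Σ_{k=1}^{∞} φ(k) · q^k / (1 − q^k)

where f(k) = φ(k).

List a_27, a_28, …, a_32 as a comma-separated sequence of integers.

d|27:{1,3,9,27}  Σφ=1+2+6+18=27
n=28: 28·1 14·2 7·4 4·7 2·14 1·28  φ→[12+6+6+2+1+1]=28
[q^29] φ(29)=28,φ(1)=1 ⇒ 29
q^30  k|30↦φ(k): 1:1 2:1 3:2 5:4 6:2 10:4 15:8 30:8  a_30=30
d|31:{31,1}  Σφ=30+1=31
d|32:{32,16,8,4,2,1}  Σφ=16+8+4+2+1+1=32

27, 28, 29, 30, 31, 32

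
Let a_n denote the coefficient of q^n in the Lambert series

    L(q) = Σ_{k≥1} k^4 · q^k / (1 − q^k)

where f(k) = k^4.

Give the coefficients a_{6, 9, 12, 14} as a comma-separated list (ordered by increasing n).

d|6:{1,2,3,6}  Σf=1+16+81+1296=1394
[q^9] f(9)=6561,f(3)=81,f(1)=1 ⇒ 6643
n=12: 12·1 6·2 4·3 3·4 2·6 1·12  f→[20736+1296+256+81+16+1]=22386
q^14  k|14↦f(k): 1:1 2:16 7:2401 14:38416  a_14=40834

1394, 6643, 22386, 40834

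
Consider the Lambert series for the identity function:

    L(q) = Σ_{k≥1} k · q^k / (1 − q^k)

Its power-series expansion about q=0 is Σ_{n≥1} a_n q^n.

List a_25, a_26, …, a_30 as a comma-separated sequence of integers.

n=25: 25·1 5·5 1·25  f→[25+5+1]=31
d|26:{26,13,2,1}  Σf=26+13+2+1=42
[q^27] f(27)=27,f(9)=9,f(3)=3,f(1)=1 ⇒ 40
d|28:{1,2,4,7,14,28}  Σf=1+2+4+7+14+28=56
n=29: 29·1 1·29  f→[29+1]=30
q^30  k|30↦f(k): 30:30 15:15 10:10 6:6 5:5 3:3 2:2 1:1  a_30=72

31, 42, 40, 56, 30, 72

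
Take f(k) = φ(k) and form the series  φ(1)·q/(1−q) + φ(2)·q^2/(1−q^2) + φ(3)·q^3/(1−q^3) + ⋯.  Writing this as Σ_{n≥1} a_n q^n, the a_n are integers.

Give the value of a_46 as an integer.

n=46: 1·46 2·23 23·2 46·1  φ→[1+1+22+22]=46

a_46 = 46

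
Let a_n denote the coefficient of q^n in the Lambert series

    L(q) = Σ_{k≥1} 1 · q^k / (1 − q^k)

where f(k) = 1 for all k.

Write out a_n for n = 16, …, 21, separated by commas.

q^16  k|16↦f(k): 1:1 2:1 4:1 8:1 16:1  a_16=5
q^17  k|17↦f(k): 17:1 1:1  a_17=2
[q^18] f(1)=1,f(2)=1,f(3)=1,f(6)=1,f(9)=1,f(18)=1 ⇒ 6
[q^19] f(19)=1,f(1)=1 ⇒ 2
[q^20] f(1)=1,f(2)=1,f(4)=1,f(5)=1,f(10)=1,f(20)=1 ⇒ 6
q^21  k|21↦f(k): 21:1 7:1 3:1 1:1  a_21=4

5, 2, 6, 2, 6, 4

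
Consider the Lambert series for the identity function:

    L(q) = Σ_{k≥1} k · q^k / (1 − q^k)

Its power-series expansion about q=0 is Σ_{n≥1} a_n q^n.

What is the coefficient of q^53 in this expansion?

d|53:{53,1}  Σf=53+1=54

a_53 = 54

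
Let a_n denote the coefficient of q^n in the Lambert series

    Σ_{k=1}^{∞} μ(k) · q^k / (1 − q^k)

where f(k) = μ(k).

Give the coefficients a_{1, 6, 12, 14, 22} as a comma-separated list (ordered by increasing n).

[q^1] μ(1)=1 ⇒ 1
n=6: 6·1 3·2 2·3 1·6  μ→[1+(-1)+(-1)+1]=0
n=12: 1·12 2·6 3·4 4·3 6·2 12·1  μ→[1+(-1)+(-1)+0+1+0]=0
[q^14] μ(1)=1,μ(2)=-1,μ(7)=-1,μ(14)=1 ⇒ 0
n=22: 22·1 11·2 2·11 1·22  μ→[1+(-1)+(-1)+1]=0

1, 0, 0, 0, 0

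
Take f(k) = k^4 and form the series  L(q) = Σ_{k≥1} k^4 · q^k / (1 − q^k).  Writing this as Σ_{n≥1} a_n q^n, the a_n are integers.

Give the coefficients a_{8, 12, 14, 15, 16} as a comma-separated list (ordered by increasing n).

4369, 22386, 40834, 51332, 69905

d|8:{8,4,2,1}  Σf=4096+256+16+1=4369
[q^12] f(12)=20736,f(6)=1296,f(4)=256,f(3)=81,f(2)=16,f(1)=1 ⇒ 22386
d|14:{1,2,7,14}  Σf=1+16+2401+38416=40834
q^15  k|15↦f(k): 1:1 3:81 5:625 15:50625  a_15=51332
q^16  k|16↦f(k): 16:65536 8:4096 4:256 2:16 1:1  a_16=69905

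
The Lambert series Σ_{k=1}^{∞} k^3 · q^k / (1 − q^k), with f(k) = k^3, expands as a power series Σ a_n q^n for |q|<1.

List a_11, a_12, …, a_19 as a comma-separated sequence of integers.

[q^11] f(1)=1,f(11)=1331 ⇒ 1332
[q^12] f(1)=1,f(2)=8,f(3)=27,f(4)=64,f(6)=216,f(12)=1728 ⇒ 2044
d|13:{1,13}  Σf=1+2197=2198
q^14  k|14↦f(k): 1:1 2:8 7:343 14:2744  a_14=3096
n=15: 1·15 3·5 5·3 15·1  f→[1+27+125+3375]=3528
q^16  k|16↦f(k): 16:4096 8:512 4:64 2:8 1:1  a_16=4681
n=17: 1·17 17·1  f→[1+4913]=4914
[q^18] f(18)=5832,f(9)=729,f(6)=216,f(3)=27,f(2)=8,f(1)=1 ⇒ 6813
d|19:{19,1}  Σf=6859+1=6860

1332, 2044, 2198, 3096, 3528, 4681, 4914, 6813, 6860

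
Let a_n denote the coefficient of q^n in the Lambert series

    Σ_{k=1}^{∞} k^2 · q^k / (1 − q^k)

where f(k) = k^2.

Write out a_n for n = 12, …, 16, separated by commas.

210, 170, 250, 260, 341

n=12: 12·1 6·2 4·3 3·4 2·6 1·12  f→[144+36+16+9+4+1]=210
[q^13] f(1)=1,f(13)=169 ⇒ 170
d|14:{14,7,2,1}  Σf=196+49+4+1=250
n=15: 1·15 3·5 5·3 15·1  f→[1+9+25+225]=260
[q^16] f(1)=1,f(2)=4,f(4)=16,f(8)=64,f(16)=256 ⇒ 341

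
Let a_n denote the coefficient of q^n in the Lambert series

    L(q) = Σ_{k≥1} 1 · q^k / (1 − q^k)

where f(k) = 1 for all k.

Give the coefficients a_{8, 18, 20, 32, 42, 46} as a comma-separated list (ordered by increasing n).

d|8:{8,4,2,1}  Σf=1+1+1+1=4
[q^18] f(18)=1,f(9)=1,f(6)=1,f(3)=1,f(2)=1,f(1)=1 ⇒ 6
[q^20] f(20)=1,f(10)=1,f(5)=1,f(4)=1,f(2)=1,f(1)=1 ⇒ 6
d|32:{1,2,4,8,16,32}  Σf=1+1+1+1+1+1=6
[q^42] f(42)=1,f(21)=1,f(14)=1,f(7)=1,f(6)=1,f(3)=1,f(2)=1,f(1)=1 ⇒ 8
[q^46] f(1)=1,f(2)=1,f(23)=1,f(46)=1 ⇒ 4

4, 6, 6, 6, 8, 4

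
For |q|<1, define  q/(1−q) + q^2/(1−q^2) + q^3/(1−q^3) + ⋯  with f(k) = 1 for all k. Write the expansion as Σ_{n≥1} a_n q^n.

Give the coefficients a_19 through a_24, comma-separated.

2, 6, 4, 4, 2, 8

n=19: 19·1 1·19  f→[1+1]=2
q^20  k|20↦f(k): 20:1 10:1 5:1 4:1 2:1 1:1  a_20=6
n=21: 21·1 7·3 3·7 1·21  f→[1+1+1+1]=4
q^22  k|22↦f(k): 1:1 2:1 11:1 22:1  a_22=4
q^23  k|23↦f(k): 1:1 23:1  a_23=2
n=24: 1·24 2·12 3·8 4·6 6·4 8·3 12·2 24·1  f→[1+1+1+1+1+1+1+1]=8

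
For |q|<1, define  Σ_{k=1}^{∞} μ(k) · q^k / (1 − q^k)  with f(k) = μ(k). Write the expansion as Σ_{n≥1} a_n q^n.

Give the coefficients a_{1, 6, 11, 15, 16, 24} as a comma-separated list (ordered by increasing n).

1, 0, 0, 0, 0, 0

d|1:{1}  Σμ=1=1
d|6:{1,2,3,6}  Σμ=1+(-1)+(-1)+1=0
[q^11] μ(1)=1,μ(11)=-1 ⇒ 0
d|15:{15,5,3,1}  Σμ=1+(-1)+(-1)+1=0
d|16:{1,2,4,8,16}  Σμ=1+(-1)+0+0+0=0
q^24  k|24↦μ(k): 24:0 12:0 8:0 6:1 4:0 3:-1 2:-1 1:1  a_24=0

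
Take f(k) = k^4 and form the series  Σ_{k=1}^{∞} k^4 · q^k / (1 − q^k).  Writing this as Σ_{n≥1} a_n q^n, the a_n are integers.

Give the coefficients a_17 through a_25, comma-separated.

83522, 112931, 130322, 170898, 196964, 248914, 279842, 358258, 391251

q^17  k|17↦f(k): 17:83521 1:1  a_17=83522
[q^18] f(18)=104976,f(9)=6561,f(6)=1296,f(3)=81,f(2)=16,f(1)=1 ⇒ 112931
q^19  k|19↦f(k): 1:1 19:130321  a_19=130322
n=20: 20·1 10·2 5·4 4·5 2·10 1·20  f→[160000+10000+625+256+16+1]=170898
q^21  k|21↦f(k): 21:194481 7:2401 3:81 1:1  a_21=196964
n=22: 22·1 11·2 2·11 1·22  f→[234256+14641+16+1]=248914
n=23: 23·1 1·23  f→[279841+1]=279842
n=24: 1·24 2·12 3·8 4·6 6·4 8·3 12·2 24·1  f→[1+16+81+256+1296+4096+20736+331776]=358258
n=25: 1·25 5·5 25·1  f→[1+625+390625]=391251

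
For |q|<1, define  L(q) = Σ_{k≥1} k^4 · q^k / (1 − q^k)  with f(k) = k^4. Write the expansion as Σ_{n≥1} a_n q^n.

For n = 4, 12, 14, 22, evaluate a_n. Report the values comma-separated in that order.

q^4  k|4↦f(k): 1:1 2:16 4:256  a_4=273
[q^12] f(12)=20736,f(6)=1296,f(4)=256,f(3)=81,f(2)=16,f(1)=1 ⇒ 22386
d|14:{14,7,2,1}  Σf=38416+2401+16+1=40834
q^22  k|22↦f(k): 1:1 2:16 11:14641 22:234256  a_22=248914

273, 22386, 40834, 248914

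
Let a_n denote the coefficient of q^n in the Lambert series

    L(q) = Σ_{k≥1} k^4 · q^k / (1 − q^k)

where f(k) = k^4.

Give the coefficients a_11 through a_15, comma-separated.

14642, 22386, 28562, 40834, 51332

q^11  k|11↦f(k): 11:14641 1:1  a_11=14642
[q^12] f(1)=1,f(2)=16,f(3)=81,f(4)=256,f(6)=1296,f(12)=20736 ⇒ 22386
n=13: 1·13 13·1  f→[1+28561]=28562
d|14:{14,7,2,1}  Σf=38416+2401+16+1=40834
[q^15] f(1)=1,f(3)=81,f(5)=625,f(15)=50625 ⇒ 51332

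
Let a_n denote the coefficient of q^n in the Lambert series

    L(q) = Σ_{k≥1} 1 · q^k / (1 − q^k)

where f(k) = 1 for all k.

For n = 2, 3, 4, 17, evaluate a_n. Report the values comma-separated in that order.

2, 2, 3, 2

[q^2] f(1)=1,f(2)=1 ⇒ 2
n=3: 1·3 3·1  f→[1+1]=2
d|4:{4,2,1}  Σf=1+1+1=3
q^17  k|17↦f(k): 1:1 17:1  a_17=2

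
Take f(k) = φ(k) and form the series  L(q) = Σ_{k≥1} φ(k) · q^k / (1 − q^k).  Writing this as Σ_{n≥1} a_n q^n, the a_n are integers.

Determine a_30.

d|30:{30,15,10,6,5,3,2,1}  Σφ=8+8+4+2+4+2+1+1=30

a_30 = 30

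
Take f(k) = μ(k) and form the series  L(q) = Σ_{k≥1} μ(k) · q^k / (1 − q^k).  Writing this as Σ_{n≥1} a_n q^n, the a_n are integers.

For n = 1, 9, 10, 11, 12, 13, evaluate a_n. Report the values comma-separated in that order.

d|1:{1}  Σμ=1=1
q^9  k|9↦μ(k): 9:0 3:-1 1:1  a_9=0
n=10: 1·10 2·5 5·2 10·1  μ→[1+(-1)+(-1)+1]=0
q^11  k|11↦μ(k): 1:1 11:-1  a_11=0
n=12: 1·12 2·6 3·4 4·3 6·2 12·1  μ→[1+(-1)+(-1)+0+1+0]=0
[q^13] μ(13)=-1,μ(1)=1 ⇒ 0

1, 0, 0, 0, 0, 0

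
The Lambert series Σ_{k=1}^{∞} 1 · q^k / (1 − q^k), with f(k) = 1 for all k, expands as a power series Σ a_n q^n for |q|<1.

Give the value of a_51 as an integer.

q^51  k|51↦f(k): 51:1 17:1 3:1 1:1  a_51=4

a_51 = 4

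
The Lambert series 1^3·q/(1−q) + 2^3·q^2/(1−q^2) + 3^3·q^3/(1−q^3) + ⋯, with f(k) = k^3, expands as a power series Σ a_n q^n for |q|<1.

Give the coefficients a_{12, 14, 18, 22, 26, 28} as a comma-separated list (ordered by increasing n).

2044, 3096, 6813, 11988, 19782, 25112

q^12  k|12↦f(k): 12:1728 6:216 4:64 3:27 2:8 1:1  a_12=2044
d|14:{1,2,7,14}  Σf=1+8+343+2744=3096
[q^18] f(18)=5832,f(9)=729,f(6)=216,f(3)=27,f(2)=8,f(1)=1 ⇒ 6813
d|22:{1,2,11,22}  Σf=1+8+1331+10648=11988
d|26:{26,13,2,1}  Σf=17576+2197+8+1=19782
[q^28] f(28)=21952,f(14)=2744,f(7)=343,f(4)=64,f(2)=8,f(1)=1 ⇒ 25112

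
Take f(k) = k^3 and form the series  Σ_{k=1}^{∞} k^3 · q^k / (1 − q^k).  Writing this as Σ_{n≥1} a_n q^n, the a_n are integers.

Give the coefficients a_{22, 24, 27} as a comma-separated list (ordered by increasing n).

d|22:{1,2,11,22}  Σf=1+8+1331+10648=11988
q^24  k|24↦f(k): 24:13824 12:1728 8:512 6:216 4:64 3:27 2:8 1:1  a_24=16380
n=27: 1·27 3·9 9·3 27·1  f→[1+27+729+19683]=20440

11988, 16380, 20440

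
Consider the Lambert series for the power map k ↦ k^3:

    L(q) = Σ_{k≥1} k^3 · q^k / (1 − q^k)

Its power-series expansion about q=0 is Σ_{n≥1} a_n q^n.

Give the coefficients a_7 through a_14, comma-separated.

344, 585, 757, 1134, 1332, 2044, 2198, 3096

n=7: 7·1 1·7  f→[343+1]=344
d|8:{8,4,2,1}  Σf=512+64+8+1=585
n=9: 1·9 3·3 9·1  f→[1+27+729]=757
d|10:{1,2,5,10}  Σf=1+8+125+1000=1134
[q^11] f(11)=1331,f(1)=1 ⇒ 1332
n=12: 12·1 6·2 4·3 3·4 2·6 1·12  f→[1728+216+64+27+8+1]=2044
d|13:{13,1}  Σf=2197+1=2198
d|14:{14,7,2,1}  Σf=2744+343+8+1=3096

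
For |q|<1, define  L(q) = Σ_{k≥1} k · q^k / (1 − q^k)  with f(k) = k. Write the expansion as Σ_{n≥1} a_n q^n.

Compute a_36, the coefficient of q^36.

a_36 = 91

n=36: 1·36 2·18 3·12 4·9 6·6 9·4 12·3 18·2 36·1  f→[1+2+3+4+6+9+12+18+36]=91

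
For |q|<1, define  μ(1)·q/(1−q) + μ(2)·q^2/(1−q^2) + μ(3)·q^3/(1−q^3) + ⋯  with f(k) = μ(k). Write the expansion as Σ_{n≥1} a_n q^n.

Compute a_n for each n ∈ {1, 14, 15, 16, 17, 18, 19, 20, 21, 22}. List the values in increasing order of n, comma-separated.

[q^1] μ(1)=1 ⇒ 1
d|14:{1,2,7,14}  Σμ=1+(-1)+(-1)+1=0
[q^15] μ(1)=1,μ(3)=-1,μ(5)=-1,μ(15)=1 ⇒ 0
n=16: 1·16 2·8 4·4 8·2 16·1  μ→[1+(-1)+0+0+0]=0
[q^17] μ(17)=-1,μ(1)=1 ⇒ 0
d|18:{1,2,3,6,9,18}  Σμ=1+(-1)+(-1)+1+0+0=0
n=19: 1·19 19·1  μ→[1+(-1)]=0
[q^20] μ(1)=1,μ(2)=-1,μ(4)=0,μ(5)=-1,μ(10)=1,μ(20)=0 ⇒ 0
n=21: 21·1 7·3 3·7 1·21  μ→[1+(-1)+(-1)+1]=0
d|22:{22,11,2,1}  Σμ=1+(-1)+(-1)+1=0

1, 0, 0, 0, 0, 0, 0, 0, 0, 0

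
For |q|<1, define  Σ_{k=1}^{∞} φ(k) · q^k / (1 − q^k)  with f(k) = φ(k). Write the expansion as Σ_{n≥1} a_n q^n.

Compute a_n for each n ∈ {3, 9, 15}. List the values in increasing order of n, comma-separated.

d|3:{1,3}  Σφ=1+2=3
n=9: 1·9 3·3 9·1  φ→[1+2+6]=9
q^15  k|15↦φ(k): 1:1 3:2 5:4 15:8  a_15=15

3, 9, 15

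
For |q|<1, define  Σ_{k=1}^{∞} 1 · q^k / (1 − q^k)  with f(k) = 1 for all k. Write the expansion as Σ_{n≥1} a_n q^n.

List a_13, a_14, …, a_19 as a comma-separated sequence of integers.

[q^13] f(1)=1,f(13)=1 ⇒ 2
[q^14] f(14)=1,f(7)=1,f(2)=1,f(1)=1 ⇒ 4
d|15:{1,3,5,15}  Σf=1+1+1+1=4
d|16:{1,2,4,8,16}  Σf=1+1+1+1+1=5
[q^17] f(1)=1,f(17)=1 ⇒ 2
n=18: 18·1 9·2 6·3 3·6 2·9 1·18  f→[1+1+1+1+1+1]=6
[q^19] f(19)=1,f(1)=1 ⇒ 2

2, 4, 4, 5, 2, 6, 2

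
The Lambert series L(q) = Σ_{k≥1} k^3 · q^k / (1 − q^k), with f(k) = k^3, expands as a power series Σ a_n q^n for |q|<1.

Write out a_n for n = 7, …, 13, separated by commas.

q^7  k|7↦f(k): 7:343 1:1  a_7=344
q^8  k|8↦f(k): 1:1 2:8 4:64 8:512  a_8=585
[q^9] f(9)=729,f(3)=27,f(1)=1 ⇒ 757
n=10: 1·10 2·5 5·2 10·1  f→[1+8+125+1000]=1134
n=11: 1·11 11·1  f→[1+1331]=1332
[q^12] f(12)=1728,f(6)=216,f(4)=64,f(3)=27,f(2)=8,f(1)=1 ⇒ 2044
q^13  k|13↦f(k): 13:2197 1:1  a_13=2198

344, 585, 757, 1134, 1332, 2044, 2198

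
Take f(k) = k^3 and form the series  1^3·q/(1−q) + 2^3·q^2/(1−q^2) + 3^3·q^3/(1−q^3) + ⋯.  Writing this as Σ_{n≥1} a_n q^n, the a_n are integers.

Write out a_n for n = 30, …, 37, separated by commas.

31752, 29792, 37449, 37296, 44226, 43344, 55261, 50654

d|30:{1,2,3,5,6,10,15,30}  Σf=1+8+27+125+216+1000+3375+27000=31752
d|31:{31,1}  Σf=29791+1=29792
d|32:{1,2,4,8,16,32}  Σf=1+8+64+512+4096+32768=37449
q^33  k|33↦f(k): 33:35937 11:1331 3:27 1:1  a_33=37296
q^34  k|34↦f(k): 1:1 2:8 17:4913 34:39304  a_34=44226
[q^35] f(1)=1,f(5)=125,f(7)=343,f(35)=42875 ⇒ 43344
n=36: 1·36 2·18 3·12 4·9 6·6 9·4 12·3 18·2 36·1  f→[1+8+27+64+216+729+1728+5832+46656]=55261
[q^37] f(37)=50653,f(1)=1 ⇒ 50654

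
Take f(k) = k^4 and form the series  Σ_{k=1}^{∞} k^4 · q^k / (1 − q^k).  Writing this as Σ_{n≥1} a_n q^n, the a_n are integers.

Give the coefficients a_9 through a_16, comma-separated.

[q^9] f(9)=6561,f(3)=81,f(1)=1 ⇒ 6643
n=10: 10·1 5·2 2·5 1·10  f→[10000+625+16+1]=10642
d|11:{1,11}  Σf=1+14641=14642
n=12: 12·1 6·2 4·3 3·4 2·6 1·12  f→[20736+1296+256+81+16+1]=22386
q^13  k|13↦f(k): 1:1 13:28561  a_13=28562
q^14  k|14↦f(k): 1:1 2:16 7:2401 14:38416  a_14=40834
n=15: 15·1 5·3 3·5 1·15  f→[50625+625+81+1]=51332
q^16  k|16↦f(k): 1:1 2:16 4:256 8:4096 16:65536  a_16=69905

6643, 10642, 14642, 22386, 28562, 40834, 51332, 69905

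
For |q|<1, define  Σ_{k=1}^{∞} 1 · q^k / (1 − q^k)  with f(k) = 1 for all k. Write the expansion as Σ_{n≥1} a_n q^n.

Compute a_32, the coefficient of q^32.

a_32 = 6

d|32:{1,2,4,8,16,32}  Σf=1+1+1+1+1+1=6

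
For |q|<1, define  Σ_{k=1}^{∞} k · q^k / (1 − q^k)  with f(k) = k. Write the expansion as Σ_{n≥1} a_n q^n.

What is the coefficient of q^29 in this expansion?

a_29 = 30

q^29  k|29↦f(k): 29:29 1:1  a_29=30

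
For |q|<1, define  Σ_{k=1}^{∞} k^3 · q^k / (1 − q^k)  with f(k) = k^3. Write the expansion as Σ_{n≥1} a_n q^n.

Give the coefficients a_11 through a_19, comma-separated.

n=11: 1·11 11·1  f→[1+1331]=1332
[q^12] f(12)=1728,f(6)=216,f(4)=64,f(3)=27,f(2)=8,f(1)=1 ⇒ 2044
d|13:{1,13}  Σf=1+2197=2198
[q^14] f(1)=1,f(2)=8,f(7)=343,f(14)=2744 ⇒ 3096
[q^15] f(1)=1,f(3)=27,f(5)=125,f(15)=3375 ⇒ 3528
[q^16] f(16)=4096,f(8)=512,f(4)=64,f(2)=8,f(1)=1 ⇒ 4681
n=17: 1·17 17·1  f→[1+4913]=4914
q^18  k|18↦f(k): 18:5832 9:729 6:216 3:27 2:8 1:1  a_18=6813
q^19  k|19↦f(k): 1:1 19:6859  a_19=6860

1332, 2044, 2198, 3096, 3528, 4681, 4914, 6813, 6860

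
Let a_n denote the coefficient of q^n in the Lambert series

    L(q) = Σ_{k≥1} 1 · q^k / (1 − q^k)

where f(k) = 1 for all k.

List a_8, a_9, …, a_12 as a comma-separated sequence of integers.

q^8  k|8↦f(k): 8:1 4:1 2:1 1:1  a_8=4
[q^9] f(9)=1,f(3)=1,f(1)=1 ⇒ 3
[q^10] f(10)=1,f(5)=1,f(2)=1,f(1)=1 ⇒ 4
d|11:{1,11}  Σf=1+1=2
q^12  k|12↦f(k): 1:1 2:1 3:1 4:1 6:1 12:1  a_12=6

4, 3, 4, 2, 6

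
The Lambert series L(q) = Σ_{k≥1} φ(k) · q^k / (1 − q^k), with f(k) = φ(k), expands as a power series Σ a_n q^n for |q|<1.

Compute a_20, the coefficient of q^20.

n=20: 1·20 2·10 4·5 5·4 10·2 20·1  φ→[1+1+2+4+4+8]=20

a_20 = 20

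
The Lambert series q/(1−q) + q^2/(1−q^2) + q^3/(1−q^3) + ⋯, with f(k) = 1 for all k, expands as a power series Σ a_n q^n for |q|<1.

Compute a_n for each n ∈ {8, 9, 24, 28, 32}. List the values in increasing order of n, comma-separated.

d|8:{1,2,4,8}  Σf=1+1+1+1=4
[q^9] f(1)=1,f(3)=1,f(9)=1 ⇒ 3
d|24:{1,2,3,4,6,8,12,24}  Σf=1+1+1+1+1+1+1+1=8
q^28  k|28↦f(k): 28:1 14:1 7:1 4:1 2:1 1:1  a_28=6
[q^32] f(1)=1,f(2)=1,f(4)=1,f(8)=1,f(16)=1,f(32)=1 ⇒ 6

4, 3, 8, 6, 6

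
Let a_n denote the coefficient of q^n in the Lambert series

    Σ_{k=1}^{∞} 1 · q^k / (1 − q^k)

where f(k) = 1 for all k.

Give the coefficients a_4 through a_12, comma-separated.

3, 2, 4, 2, 4, 3, 4, 2, 6

d|4:{4,2,1}  Σf=1+1+1=3
[q^5] f(1)=1,f(5)=1 ⇒ 2
q^6  k|6↦f(k): 6:1 3:1 2:1 1:1  a_6=4
[q^7] f(7)=1,f(1)=1 ⇒ 2
[q^8] f(1)=1,f(2)=1,f(4)=1,f(8)=1 ⇒ 4
n=9: 1·9 3·3 9·1  f→[1+1+1]=3
[q^10] f(10)=1,f(5)=1,f(2)=1,f(1)=1 ⇒ 4
[q^11] f(11)=1,f(1)=1 ⇒ 2
[q^12] f(1)=1,f(2)=1,f(3)=1,f(4)=1,f(6)=1,f(12)=1 ⇒ 6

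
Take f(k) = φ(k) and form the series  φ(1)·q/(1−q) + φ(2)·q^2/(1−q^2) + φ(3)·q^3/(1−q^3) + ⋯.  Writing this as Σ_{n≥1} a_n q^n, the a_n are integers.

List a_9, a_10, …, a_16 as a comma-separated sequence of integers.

q^9  k|9↦φ(k): 9:6 3:2 1:1  a_9=9
d|10:{10,5,2,1}  Σφ=4+4+1+1=10
q^11  k|11↦φ(k): 1:1 11:10  a_11=11
n=12: 12·1 6·2 4·3 3·4 2·6 1·12  φ→[4+2+2+2+1+1]=12
q^13  k|13↦φ(k): 1:1 13:12  a_13=13
q^14  k|14↦φ(k): 1:1 2:1 7:6 14:6  a_14=14
d|15:{15,5,3,1}  Σφ=8+4+2+1=15
q^16  k|16↦φ(k): 16:8 8:4 4:2 2:1 1:1  a_16=16

9, 10, 11, 12, 13, 14, 15, 16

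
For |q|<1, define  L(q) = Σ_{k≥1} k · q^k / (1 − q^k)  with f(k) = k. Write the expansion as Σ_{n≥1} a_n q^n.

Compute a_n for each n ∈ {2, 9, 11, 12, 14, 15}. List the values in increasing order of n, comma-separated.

3, 13, 12, 28, 24, 24

[q^2] f(1)=1,f(2)=2 ⇒ 3
[q^9] f(1)=1,f(3)=3,f(9)=9 ⇒ 13
n=11: 1·11 11·1  f→[1+11]=12
n=12: 12·1 6·2 4·3 3·4 2·6 1·12  f→[12+6+4+3+2+1]=28
n=14: 14·1 7·2 2·7 1·14  f→[14+7+2+1]=24
n=15: 15·1 5·3 3·5 1·15  f→[15+5+3+1]=24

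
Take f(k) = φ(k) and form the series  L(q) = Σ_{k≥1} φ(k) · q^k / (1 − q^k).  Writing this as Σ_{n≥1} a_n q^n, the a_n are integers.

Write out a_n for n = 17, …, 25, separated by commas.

n=17: 1·17 17·1  φ→[1+16]=17
[q^18] φ(1)=1,φ(2)=1,φ(3)=2,φ(6)=2,φ(9)=6,φ(18)=6 ⇒ 18
d|19:{19,1}  Σφ=18+1=19
n=20: 1·20 2·10 4·5 5·4 10·2 20·1  φ→[1+1+2+4+4+8]=20
[q^21] φ(21)=12,φ(7)=6,φ(3)=2,φ(1)=1 ⇒ 21
[q^22] φ(1)=1,φ(2)=1,φ(11)=10,φ(22)=10 ⇒ 22
q^23  k|23↦φ(k): 1:1 23:22  a_23=23
[q^24] φ(24)=8,φ(12)=4,φ(8)=4,φ(6)=2,φ(4)=2,φ(3)=2,φ(2)=1,φ(1)=1 ⇒ 24
q^25  k|25↦φ(k): 25:20 5:4 1:1  a_25=25

17, 18, 19, 20, 21, 22, 23, 24, 25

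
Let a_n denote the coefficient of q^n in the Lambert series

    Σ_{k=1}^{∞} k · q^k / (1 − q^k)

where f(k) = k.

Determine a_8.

n=8: 8·1 4·2 2·4 1·8  f→[8+4+2+1]=15

a_8 = 15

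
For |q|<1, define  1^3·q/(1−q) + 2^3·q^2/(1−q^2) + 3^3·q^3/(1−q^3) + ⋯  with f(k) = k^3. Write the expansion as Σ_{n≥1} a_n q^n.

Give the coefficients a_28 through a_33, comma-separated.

n=28: 1·28 2·14 4·7 7·4 14·2 28·1  f→[1+8+64+343+2744+21952]=25112
q^29  k|29↦f(k): 1:1 29:24389  a_29=24390
n=30: 1·30 2·15 3·10 5·6 6·5 10·3 15·2 30·1  f→[1+8+27+125+216+1000+3375+27000]=31752
[q^31] f(31)=29791,f(1)=1 ⇒ 29792
n=32: 1·32 2·16 4·8 8·4 16·2 32·1  f→[1+8+64+512+4096+32768]=37449
q^33  k|33↦f(k): 1:1 3:27 11:1331 33:35937  a_33=37296

25112, 24390, 31752, 29792, 37449, 37296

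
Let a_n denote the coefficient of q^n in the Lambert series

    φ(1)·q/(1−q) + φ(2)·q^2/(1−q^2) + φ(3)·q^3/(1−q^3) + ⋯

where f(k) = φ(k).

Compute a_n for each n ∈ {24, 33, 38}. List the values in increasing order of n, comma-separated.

[q^24] φ(24)=8,φ(12)=4,φ(8)=4,φ(6)=2,φ(4)=2,φ(3)=2,φ(2)=1,φ(1)=1 ⇒ 24
d|33:{1,3,11,33}  Σφ=1+2+10+20=33
q^38  k|38↦φ(k): 1:1 2:1 19:18 38:18  a_38=38

24, 33, 38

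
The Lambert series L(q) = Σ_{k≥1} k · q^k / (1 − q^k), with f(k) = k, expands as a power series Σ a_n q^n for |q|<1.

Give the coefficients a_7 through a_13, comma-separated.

8, 15, 13, 18, 12, 28, 14

d|7:{7,1}  Σf=7+1=8
[q^8] f(8)=8,f(4)=4,f(2)=2,f(1)=1 ⇒ 15
q^9  k|9↦f(k): 9:9 3:3 1:1  a_9=13
[q^10] f(10)=10,f(5)=5,f(2)=2,f(1)=1 ⇒ 18
d|11:{11,1}  Σf=11+1=12
n=12: 1·12 2·6 3·4 4·3 6·2 12·1  f→[1+2+3+4+6+12]=28
d|13:{1,13}  Σf=1+13=14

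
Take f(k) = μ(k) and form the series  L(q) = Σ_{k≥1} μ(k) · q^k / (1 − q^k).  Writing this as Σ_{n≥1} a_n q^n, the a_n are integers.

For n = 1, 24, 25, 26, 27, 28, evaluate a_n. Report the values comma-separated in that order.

1, 0, 0, 0, 0, 0

n=1: 1·1  μ→[1]=1
[q^24] μ(1)=1,μ(2)=-1,μ(3)=-1,μ(4)=0,μ(6)=1,μ(8)=0,μ(12)=0,μ(24)=0 ⇒ 0
[q^25] μ(25)=0,μ(5)=-1,μ(1)=1 ⇒ 0
d|26:{1,2,13,26}  Σμ=1+(-1)+(-1)+1=0
[q^27] μ(27)=0,μ(9)=0,μ(3)=-1,μ(1)=1 ⇒ 0
q^28  k|28↦μ(k): 1:1 2:-1 4:0 7:-1 14:1 28:0  a_28=0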